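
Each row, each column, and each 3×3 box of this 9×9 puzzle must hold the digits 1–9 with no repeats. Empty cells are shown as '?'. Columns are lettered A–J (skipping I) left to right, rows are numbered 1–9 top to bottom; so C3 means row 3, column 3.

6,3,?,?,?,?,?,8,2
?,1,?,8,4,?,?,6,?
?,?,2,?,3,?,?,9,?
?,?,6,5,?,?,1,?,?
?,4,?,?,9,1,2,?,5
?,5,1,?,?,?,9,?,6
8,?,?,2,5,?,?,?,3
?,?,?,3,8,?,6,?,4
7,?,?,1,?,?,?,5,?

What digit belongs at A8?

J2 = 7 (sole candidate).
J3 = 1 (sole candidate).
J4 = 8 (sole candidate).
A5 = 3 (sole candidate).
H5 = 7 (sole candidate).
A6 = 2 (sole candidate).
E6 = 7 (sole candidate).
G7 = 7 (sole candidate).
H7 = 1 (sole candidate).
H8 = 2 (sole candidate).
E9 = 6 (sole candidate).
G9 = 8 (sole candidate).
J9 = 9 (sole candidate).
E1 = 1 (sole candidate).
A4 = 9 (sole candidate).
B4 = 7 (sole candidate).
E4 = 2 (sole candidate).
C5 = 8 (sole candidate).
D5 = 6 (sole candidate).
D6 = 4 (sole candidate).
H6 = 3 (sole candidate).
B8 = 9 (sole candidate).
C8 = 5 (sole candidate).
F8 = 7 (sole candidate).
B9 = 2 (sole candidate).
F9 = 4 (sole candidate).
A2 = 5 (sole candidate).
C2 = 9 (sole candidate).
F2 = 2 (sole candidate).
G2 = 3 (sole candidate).
A3 = 4 (sole candidate).
B3 = 8 (sole candidate).
D3 = 7 (sole candidate).
G3 = 5 (sole candidate).
F4 = 3 (sole candidate).
H4 = 4 (sole candidate).
F6 = 8 (sole candidate).
B7 = 6 (sole candidate).
C7 = 4 (sole candidate).
F7 = 9 (sole candidate).
A8 = 1: row 8 has {2,3,4,5,6,7,8,9}; col 1 has {2,3,4,5,6,7,8,9}; box has {2,4,5,6,7,8,9} → only 1 remains.

1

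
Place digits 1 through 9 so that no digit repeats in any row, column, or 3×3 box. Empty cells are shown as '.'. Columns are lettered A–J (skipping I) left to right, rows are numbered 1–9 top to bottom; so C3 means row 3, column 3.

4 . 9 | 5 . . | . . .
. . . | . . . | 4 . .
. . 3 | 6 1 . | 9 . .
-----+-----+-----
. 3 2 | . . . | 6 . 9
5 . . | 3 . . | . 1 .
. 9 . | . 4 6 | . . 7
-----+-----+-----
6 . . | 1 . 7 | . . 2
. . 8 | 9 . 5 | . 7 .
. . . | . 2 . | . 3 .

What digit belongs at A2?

1

C6 = 1 (sole candidate).
G8 = 1 (sole candidate).
A6 = 8 (sole candidate).
D6 = 2 (sole candidate).
H6 = 5 (sole candidate).
A4 = 7 (sole candidate).
D4 = 8 (sole candidate).
E4 = 5 (sole candidate).
F4 = 1 (sole candidate).
H4 = 4 (sole candidate).
F5 = 9 (sole candidate).
J5 = 8 (sole candidate).
G6 = 3 (sole candidate).
D9 = 4 (sole candidate).
F9 = 8 (sole candidate).
G9 = 5 (sole candidate).
J9 = 6 (sole candidate).
D2 = 7 (sole candidate).
A3 = 2 (sole candidate).
F3 = 4 (sole candidate).
H3 = 8 (sole candidate).
J3 = 5 (sole candidate).
E5 = 7 (sole candidate).
G5 = 2 (sole candidate).
E7 = 3 (sole candidate).
G7 = 8 (sole candidate).
H7 = 9 (sole candidate).
A8 = 3 (sole candidate).
E8 = 6 (sole candidate).
J8 = 4 (sole candidate).
C9 = 7 (sole candidate).
E1 = 8 (sole candidate).
G1 = 7 (sole candidate).
A2 = 1: row 2 has {4,7}; col 1 has {2,3,4,5,6,7,8}; box has {2,3,4,9} → only 1 remains.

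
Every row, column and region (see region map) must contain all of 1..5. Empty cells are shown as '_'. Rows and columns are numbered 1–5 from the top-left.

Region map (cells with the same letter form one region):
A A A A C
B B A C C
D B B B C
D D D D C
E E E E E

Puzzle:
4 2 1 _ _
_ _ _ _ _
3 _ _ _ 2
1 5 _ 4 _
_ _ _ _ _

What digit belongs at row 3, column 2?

1

row 4, column 3 = 2: row 4 has {1,4,5}; col 3 has {1}; region has {1,3,4,5} → only 2 remains.
row 4, column 5 = 3: row 4 has {1,2,4,5}; col 5 has {2}; region has {2} → only 3 remains.
row 1, column 5 = 5: row 1 has {1,2,4}; col 5 has {2,3}; region has {2,3} → only 5 remains.
row 2, column 4 = 1: row 2 has {}; col 4 has {4}; region has {2,3,5} → only 1 remains.
row 2, column 5 = 4: row 2 has {1}; col 5 has {2,3,5}; region has {1,2,3,5} → only 4 remains.
row 3, column 4 = 5: row 3 has {2,3}; col 4 has {1,4}; region has {} → only 5 remains.
row 5, column 5 = 1: row 5 has {}; col 5 has {2,3,4,5}; region has {} → only 1 remains.
row 1, column 4 = 3: row 1 has {1,2,4,5}; col 4 has {1,4,5}; region has {1,2,4} → only 3 remains.
row 2, column 1 = 2: row 2 has {1,4}; col 1 has {1,3,4}; region has {5} → only 2 remains.
row 2, column 2 = 3: row 2 has {1,2,4}; col 2 has {2,5}; region has {2,5} → only 3 remains.
row 2, column 3 = 5: row 2 has {1,2,3,4}; col 3 has {1,2}; region has {1,2,3,4} → only 5 remains.
row 3, column 3 = 4: row 3 has {2,3,5}; col 3 has {1,2,5}; region has {2,3,5} → only 4 remains.
row 5, column 1 = 5: row 5 has {1}; col 1 has {1,2,3,4}; region has {1} → only 5 remains.
row 5, column 2 = 4: row 5 has {1,5}; col 2 has {2,3,5}; region has {1,5} → only 4 remains.
row 5, column 3 = 3: row 5 has {1,4,5}; col 3 has {1,2,4,5}; region has {1,4,5} → only 3 remains.
row 5, column 4 = 2: row 5 has {1,3,4,5}; col 4 has {1,3,4,5}; region has {1,3,4,5} → only 2 remains.
row 3, column 2 = 1: row 3 has {2,3,4,5}; col 2 has {2,3,4,5}; region has {2,3,4,5} → only 1 remains.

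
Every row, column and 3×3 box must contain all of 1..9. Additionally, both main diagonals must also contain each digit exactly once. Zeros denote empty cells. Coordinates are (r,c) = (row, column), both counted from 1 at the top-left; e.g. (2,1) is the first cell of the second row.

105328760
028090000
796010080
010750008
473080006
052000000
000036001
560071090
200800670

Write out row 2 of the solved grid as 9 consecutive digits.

(1,2) = 4 (sole candidate).
(1,9) = 9 (sole candidate).
(2,1) = 3: row 2 has {2,8,9}; col 1 has {1,2,4,5,7}; box has {1,2,4,5,6,7,8,9} → only 3 remains.
(4,3) = 9 (sole candidate).
(7,2) = 8 (sole candidate).
(8,3) = 4 (sole candidate).
(8,4) = 2 (sole candidate).
(8,9) = 3 (sole candidate).
(9,2) = 3 (sole candidate).
(9,3) = 1 (sole candidate).
(9,5) = 4 (sole candidate).
(9,9) = 5 (sole candidate).
(2,9) = 4: row 2 has {2,3,8,9}; col 9 has {1,3,5,6,8,9}; box has {6,7,8,9} → only 4 remains.
(3,9) = 2 (sole candidate).
(4,1) = 6 (sole candidate).
(6,1) = 8 (sole candidate).
(6,5) = 6 (sole candidate).
(6,9) = 7 (sole candidate).
(7,1) = 9 (sole candidate).
(7,3) = 7 (sole candidate).
(7,4) = 5 (sole candidate).
(7,7) = 4 (sole candidate).
(7,8) = 2 (sole candidate).
(8,7) = 8 (sole candidate).
(9,6) = 9 (sole candidate).
(2,4) = 6: row 2 has {2,3,4,8,9}; col 4 has {2,3,5,7,8}; box has {1,2,3,8,9} → only 6 remains.
(3,4) = 4 (sole candidate).
(3,6) = 5 (sole candidate).
(3,7) = 3 (sole candidate).
(4,6) = 4 (sole candidate).
(4,7) = 2 (sole candidate).
(4,8) = 3 (sole candidate).
(5,6) = 2 (sole candidate).
(6,4) = 1 (sole candidate).
(6,6) = 3 (sole candidate).
(6,7) = 9 (sole candidate).
(6,8) = 4 (sole candidate).
(2,6) = 7: row 2 has {2,3,4,6,8,9}; col 6 has {1,2,3,4,5,6,8,9}; box has {1,2,3,4,5,6,8,9} → only 7 remains.
(2,8) = 5: row 2 has {2,3,4,6,7,8,9}; col 8 has {2,3,4,6,7,8,9}; box has {2,3,4,6,7,8,9}; anti-diagonal has {1,2,3,4,6,7,8,9} → only 5 remains.
(5,4) = 9 (sole candidate).
(5,8) = 1 (sole candidate).
(2,7) = 1: row 2 has {2,3,4,5,6,7,8,9}; col 7 has {2,3,4,6,7,8,9}; box has {2,3,4,5,6,7,8,9} → only 1 remains.

328697154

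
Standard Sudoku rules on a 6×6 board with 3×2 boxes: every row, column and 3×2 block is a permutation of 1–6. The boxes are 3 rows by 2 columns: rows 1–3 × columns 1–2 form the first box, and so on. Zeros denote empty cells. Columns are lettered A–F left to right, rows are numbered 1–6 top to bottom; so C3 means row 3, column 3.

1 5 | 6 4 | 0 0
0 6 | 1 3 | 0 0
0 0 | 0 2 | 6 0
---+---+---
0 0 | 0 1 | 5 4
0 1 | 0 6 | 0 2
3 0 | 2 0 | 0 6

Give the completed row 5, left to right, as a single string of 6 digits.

514632

F1 = 3 (sole candidate).
F2 = 5 (sole candidate).
A3 = 4 (sole candidate).
B3 = 3 (sole candidate).
C3 = 5 (sole candidate).
F3 = 1 (sole candidate).
B4 = 2 (sole candidate).
C4 = 3 (sole candidate).
A5 = 5: row 5 has {1,2,6}; col 1 has {1,3,4}; box has {1,2,3} → only 5 remains.
C5 = 4: row 5 has {1,2,5,6}; col 3 has {1,2,3,5,6}; box has {1,2,3,6} → only 4 remains.
E5 = 3: row 5 has {1,2,4,5,6}; col 5 has {5,6}; box has {2,4,5,6} → only 3 remains.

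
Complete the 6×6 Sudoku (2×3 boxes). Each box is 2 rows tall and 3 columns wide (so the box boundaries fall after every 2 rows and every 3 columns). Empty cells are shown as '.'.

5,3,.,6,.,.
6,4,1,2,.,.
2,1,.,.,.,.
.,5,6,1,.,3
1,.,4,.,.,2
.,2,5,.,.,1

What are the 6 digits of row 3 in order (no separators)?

213546

row 1, column 3 = 2 (sole candidate).
row 1, column 6 = 4 (sole candidate).
row 2, column 6 = 5 (sole candidate).
row 3, column 3 = 3: row 3 has {1,2}; col 3 has {1,2,4,5,6}; box has {1,2,5,6} → only 3 remains.
row 3, column 6 = 6: row 3 has {1,2,3}; col 6 has {1,2,3,4,5}; box has {1,3} → only 6 remains.
row 4, column 1 = 4 (sole candidate).
row 4, column 5 = 2 (sole candidate).
row 5, column 2 = 6 (sole candidate).
row 6, column 1 = 3 (sole candidate).
row 6, column 4 = 4 (sole candidate).
row 6, column 5 = 6 (sole candidate).
row 1, column 5 = 1 (sole candidate).
row 2, column 5 = 3 (sole candidate).
row 3, column 4 = 5: row 3 has {1,2,3,6}; col 4 has {1,2,4,6}; box has {1,2,3,6} → only 5 remains.
row 3, column 5 = 4: row 3 has {1,2,3,5,6}; col 5 has {1,2,3,6}; box has {1,2,3,5,6} → only 4 remains.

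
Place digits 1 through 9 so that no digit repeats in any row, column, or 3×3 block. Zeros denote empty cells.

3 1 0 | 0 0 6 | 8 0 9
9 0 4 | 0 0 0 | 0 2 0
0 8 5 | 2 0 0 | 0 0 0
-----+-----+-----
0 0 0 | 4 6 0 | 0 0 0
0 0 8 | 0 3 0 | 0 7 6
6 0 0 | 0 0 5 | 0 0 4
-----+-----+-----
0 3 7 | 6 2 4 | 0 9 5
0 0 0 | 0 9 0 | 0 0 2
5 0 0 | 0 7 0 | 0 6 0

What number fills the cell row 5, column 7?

row 1, column 3 = 2 (sole candidate).
row 3, column 1 = 7 (sole candidate).
row 7, column 7 = 1 (sole candidate).
row 2, column 2 = 6 (sole candidate).
row 7, column 1 = 8 (sole candidate).
row 8, column 2 = 4 (sole candidate).
row 8, column 1 = 1 (sole candidate).
row 8, column 3 = 6 (sole candidate).
row 9, column 3 = 9 (sole candidate).
row 4, column 1 = 2 (sole candidate).
row 5, column 1 = 4 (sole candidate).
row 9, column 2 = 2 (sole candidate).
row 1, column 4 = 7 (hidden single in row 1).
row 3, column 7 = 6 (hidden single in row 3).
row 3, column 6 = 9 (hidden single in row 3).
row 6, column 7 = 2 (hidden single in row 6).
row 6, column 2 = 7 (hidden single in row 6).
row 4, column 6 = 7 (hidden single in row 4).
row 5, column 6 = 2 (hidden single in row 5).
row 5, column 4 = 1 (hidden single in row 5).
row 6, column 5 = 8 (sole candidate).
row 6, column 4 = 9 (sole candidate).
row 8, column 4 = 5 (hidden single in row 8).
row 8, column 7 = 7 (hidden single in row 8).
row 2, column 9 = 7 (hidden single in row 2).
row 9, column 6 = 1 (hidden single in row 9).
row 9, column 7 = 4 (hidden single in row 9).
row 2, column 5 = 1 (hidden single in row 2).
row 3, column 5 = 4 (sole candidate).
row 1, column 5 = 5 (sole candidate).
row 1, column 8 = 4 (sole candidate).
row 2, column 7 = 5 (hidden single in row 2).
row 5, column 7 = 9: row 5 has {1,2,3,4,6,7,8}; col 7 has {1,2,4,5,6,7,8}; box has {2,4,6,7} → only 9 remains.

9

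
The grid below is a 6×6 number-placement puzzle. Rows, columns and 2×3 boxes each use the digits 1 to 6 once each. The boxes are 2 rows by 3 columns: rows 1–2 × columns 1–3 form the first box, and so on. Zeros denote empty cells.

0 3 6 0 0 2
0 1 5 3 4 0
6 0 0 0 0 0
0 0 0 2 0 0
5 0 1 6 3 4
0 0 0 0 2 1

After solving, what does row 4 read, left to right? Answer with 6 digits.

143265

R1C1 = 4: row 1 has {2,3,6}; col 1 has {5,6}; box has {1,3,5,6} → only 4 remains.
R2C1 = 2: row 2 has {1,3,4,5}; col 1 has {4,5,6}; box has {1,3,4,5,6} → only 2 remains.
R2C6 = 6: row 2 has {1,2,3,4,5}; col 6 has {1,2,4}; box has {2,3,4} → only 6 remains.
R5C2 = 2: row 5 has {1,3,4,5,6}; col 2 has {1,3}; box has {1,5} → only 2 remains.
R6C1 = 3: row 6 has {1,2}; col 1 has {2,4,5,6}; box has {1,2,5} → only 3 remains.
R6C3 = 4: row 6 has {1,2,3}; col 3 has {1,5,6}; box has {1,2,3,5} → only 4 remains.
R6C4 = 5: row 6 has {1,2,3,4}; col 4 has {2,3,6}; box has {1,2,3,4,6} → only 5 remains.
R1C4 = 1: row 1 has {2,3,4,6}; col 4 has {2,3,5,6}; box has {2,3,4,6} → only 1 remains.
R1C5 = 5: row 1 has {1,2,3,4,6}; col 5 has {2,3,4}; box has {1,2,3,4,6} → only 5 remains.
R3C4 = 4: row 3 has {6}; col 4 has {1,2,3,5,6}; box has {2} → only 4 remains.
R3C5 = 1: row 3 has {4,6}; col 5 has {2,3,4,5}; box has {2,4} → only 1 remains.
R4C1 = 1: row 4 has {2}; col 1 has {2,3,4,5,6}; box has {6} → only 1 remains.
R4C3 = 3: row 4 has {1,2}; col 3 has {1,4,5,6}; box has {1,6} → only 3 remains.
R4C5 = 6: row 4 has {1,2,3}; col 5 has {1,2,3,4,5}; box has {1,2,4} → only 6 remains.
R4C6 = 5: row 4 has {1,2,3,6}; col 6 has {1,2,4,6}; box has {1,2,4,6} → only 5 remains.
R6C2 = 6: row 6 has {1,2,3,4,5}; col 2 has {1,2,3}; box has {1,2,3,4,5} → only 6 remains.
R3C2 = 5: row 3 has {1,4,6}; col 2 has {1,2,3,6}; box has {1,3,6} → only 5 remains.
R3C3 = 2: row 3 has {1,4,5,6}; col 3 has {1,3,4,5,6}; box has {1,3,5,6} → only 2 remains.
R3C6 = 3: row 3 has {1,2,4,5,6}; col 6 has {1,2,4,5,6}; box has {1,2,4,5,6} → only 3 remains.
R4C2 = 4: row 4 has {1,2,3,5,6}; col 2 has {1,2,3,5,6}; box has {1,2,3,5,6} → only 4 remains.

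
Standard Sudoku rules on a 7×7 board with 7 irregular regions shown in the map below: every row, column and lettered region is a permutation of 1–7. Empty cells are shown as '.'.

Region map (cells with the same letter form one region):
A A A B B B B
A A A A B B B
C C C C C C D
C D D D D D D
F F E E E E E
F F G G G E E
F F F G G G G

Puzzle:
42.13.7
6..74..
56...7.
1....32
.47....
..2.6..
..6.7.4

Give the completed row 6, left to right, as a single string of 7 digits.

R1C3 = 5: row 1 has {1,2,3,4,7}; col 3 has {2,6,7}; region has {2,4,6,7} → only 5 remains.
R1C6 = 6: row 1 has {1,2,3,4,5,7}; col 6 has {3,7}; region has {1,3,4,7} → only 6 remains.
R2C7 = 5: row 2 has {4,6,7}; col 7 has {2,4,7}; region has {1,3,4,6,7} → only 5 remains.
R3C5 = 2: row 3 has {5,6,7}; col 5 has {3,4,6,7}; region has {1,5,6,7} → only 2 remains.
R3C7 = 1: row 3 has {2,5,6,7}; col 7 has {2,4,5,7}; region has {2,3} → only 1 remains.
R4C3 = 4: row 4 has {1,2,3}; col 3 has {2,5,6,7}; region has {1,2,3} → only 4 remains.
R4C5 = 5: row 4 has {1,2,3,4}; col 5 has {2,3,4,6,7}; region has {1,2,3,4} → only 5 remains.
R5C5 = 1: row 5 has {4,7}; col 5 has {2,3,4,5,6,7}; region has {7} → only 1 remains.
R6C7 = 3: row 6 has {2,6}; col 7 has {1,2,4,5,7}; region has {1,7} → only 3 remains.
R2C6 = 2: row 2 has {4,5,6,7}; col 6 has {3,6,7}; region has {1,3,4,5,6,7} → only 2 remains.
R3C3 = 3: row 3 has {1,2,5,6,7}; col 3 has {2,4,5,6,7}; region has {1,2,5,6,7} → only 3 remains.
R3C4 = 4: row 3 has {1,2,3,5,6,7}; col 4 has {1,7}; region has {1,2,3,5,6,7} → only 4 remains.
R4C2 = 7: row 4 has {1,2,3,4,5}; col 2 has {2,4,6}; region has {1,2,3,4,5} → only 7 remains.
R4C4 = 6: row 4 has {1,2,3,4,5,7}; col 4 has {1,4,7}; region has {1,2,3,4,5,7} → only 6 remains.
R5C6 = 5: row 5 has {1,4,7}; col 6 has {2,3,6,7}; region has {1,3,7} → only 5 remains.
R5C7 = 6: row 5 has {1,4,5,7}; col 7 has {1,2,3,4,5,7}; region has {1,3,5,7} → only 6 remains.
R6C1 = 7: row 6 has {2,3,6}; col 1 has {1,4,5,6}; region has {4,6} → only 7 remains.
R6C4 = 5: row 6 has {2,3,6,7}; col 4 has {1,4,6,7}; region has {2,4,6,7} → only 5 remains.
R6C6 = 4: row 6 has {2,3,5,6,7}; col 6 has {2,3,5,6,7}; region has {1,3,5,6,7} → only 4 remains.
R7C4 = 3: row 7 has {4,6,7}; col 4 has {1,4,5,6,7}; region has {2,4,5,6,7} → only 3 remains.
R7C6 = 1: row 7 has {3,4,6,7}; col 6 has {2,3,4,5,6,7}; region has {2,3,4,5,6,7} → only 1 remains.
R2C3 = 1: row 2 has {2,4,5,6,7}; col 3 has {2,3,4,5,6,7}; region has {2,4,5,6,7} → only 1 remains.
R5C4 = 2: row 5 has {1,4,5,6,7}; col 4 has {1,3,4,5,6,7}; region has {1,3,4,5,6,7} → only 2 remains.
R6C2 = 1: row 6 has {2,3,4,5,6,7}; col 2 has {2,4,6,7}; region has {4,6,7} → only 1 remains.

7125643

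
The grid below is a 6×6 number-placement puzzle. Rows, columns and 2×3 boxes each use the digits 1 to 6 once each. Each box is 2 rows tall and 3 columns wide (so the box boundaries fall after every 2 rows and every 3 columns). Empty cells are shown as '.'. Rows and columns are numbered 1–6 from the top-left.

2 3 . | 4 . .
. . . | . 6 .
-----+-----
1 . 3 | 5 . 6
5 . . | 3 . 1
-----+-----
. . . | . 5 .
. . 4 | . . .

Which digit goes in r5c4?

r1c5 = 1: row 1 has {2,3,4}; col 5 has {5,6}; box has {4,6} → only 1 remains.
r1c6 = 5: row 1 has {1,2,3,4}; col 6 has {1,6}; box has {1,4,6} → only 5 remains.
r2c1 = 4: row 2 has {6}; col 1 has {1,2,5}; box has {2,3} → only 4 remains.
r2c4 = 2: row 2 has {4,6}; col 4 has {3,4,5}; box has {1,4,5,6} → only 2 remains.
r2c6 = 3: row 2 has {2,4,6}; col 6 has {1,5,6}; box has {1,2,4,5,6} → only 3 remains.
r6c6 = 2: row 6 has {4}; col 6 has {1,3,5,6}; box has {5} → only 2 remains.
r1c3 = 6: row 1 has {1,2,3,4,5}; col 3 has {3,4}; box has {2,3,4} → only 6 remains.
r4c3 = 2: row 4 has {1,3,5}; col 3 has {3,4,6}; box has {1,3,5} → only 2 remains.
r4c5 = 4: row 4 has {1,2,3,5}; col 5 has {1,5,6}; box has {1,3,5,6} → only 4 remains.
r5c3 = 1: row 5 has {5}; col 3 has {2,3,4,6}; box has {4} → only 1 remains.
r5c4 = 6: row 5 has {1,5}; col 4 has {2,3,4,5}; box has {2,5} → only 6 remains.

6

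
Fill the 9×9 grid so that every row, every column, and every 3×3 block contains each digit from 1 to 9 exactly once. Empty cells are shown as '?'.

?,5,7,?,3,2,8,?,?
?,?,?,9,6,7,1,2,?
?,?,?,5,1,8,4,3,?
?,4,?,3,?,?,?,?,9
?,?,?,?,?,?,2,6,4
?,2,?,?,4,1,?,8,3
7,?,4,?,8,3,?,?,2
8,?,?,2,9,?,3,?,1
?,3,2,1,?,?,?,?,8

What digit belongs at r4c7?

r1c4 = 4 (sole candidate).
r1c8 = 9 (sole candidate).
r1c9 = 6 (sole candidate).
r2c2 = 8 (sole candidate).
r2c3 = 3 (sole candidate).
r2c9 = 5 (sole candidate).
r3c9 = 7 (sole candidate).
r7c4 = 6 (sole candidate).
r7c8 = 5 (sole candidate).
r8c2 = 6 (sole candidate).
r8c3 = 5 (sole candidate).
r8c6 = 4 (sole candidate).
r8c8 = 7 (sole candidate).
r9c1 = 9 (sole candidate).
r9c6 = 5 (sole candidate).
r9c7 = 6 (sole candidate).
r9c8 = 4 (sole candidate).
r1c1 = 1 (sole candidate).
r2c1 = 4 (sole candidate).
r3c2 = 9 (sole candidate).
r3c3 = 6 (sole candidate).
r4c6 = 6 (sole candidate).
r4c8 = 1 (sole candidate).
r5c6 = 9 (sole candidate).
r6c3 = 9 (sole candidate).
r6c4 = 7 (sole candidate).
r6c7 = 5 (sole candidate).
r7c2 = 1 (sole candidate).
r7c7 = 9 (sole candidate).
r9c5 = 7 (sole candidate).
r3c1 = 2 (sole candidate).
r4c1 = 5 (sole candidate).
r4c3 = 8 (sole candidate).
r4c5 = 2 (sole candidate).
r4c7 = 7: row 4 has {1,2,3,4,5,6,8,9}; col 7 has {1,2,3,4,5,6,8,9}; box has {1,2,3,4,5,6,8,9} → only 7 remains.

7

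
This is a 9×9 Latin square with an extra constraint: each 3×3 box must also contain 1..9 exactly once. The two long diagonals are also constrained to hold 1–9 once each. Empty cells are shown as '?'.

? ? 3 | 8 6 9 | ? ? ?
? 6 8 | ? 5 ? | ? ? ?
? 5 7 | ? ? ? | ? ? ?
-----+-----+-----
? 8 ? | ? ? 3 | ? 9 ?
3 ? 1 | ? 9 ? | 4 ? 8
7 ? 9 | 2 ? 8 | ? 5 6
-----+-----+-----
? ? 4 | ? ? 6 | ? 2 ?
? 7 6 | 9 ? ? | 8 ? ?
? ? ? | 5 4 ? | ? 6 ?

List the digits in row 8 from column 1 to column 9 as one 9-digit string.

576921834

r2c8 = 1: row 2 has {5,6,8}; col 8 has {2,5,6,9}; box has {}; anti-diagonal has {2,3,4,7,9} → only 1 remains.
r3c7 = 6: row 3 has {5,7}; col 7 has {4,8}; box has {1}; anti-diagonal has {1,2,3,4,7,9} → only 6 remains.
r5c2 = 2: row 5 has {1,3,4,8,9}; col 2 has {5,6,7,8}; box has {1,3,7,8,9} → only 2 remains.
r5c8 = 7: row 5 has {1,2,3,4,8,9}; col 8 has {1,2,5,6,9}; box has {4,5,6,8,9} → only 7 remains.
r6c2 = 4: row 6 has {2,5,6,7,8,9}; col 2 has {2,5,6,7,8}; box has {1,2,3,7,8,9} → only 4 remains.
r6c5 = 1: row 6 has {2,4,5,6,7,8,9}; col 5 has {4,5,6,9}; box has {2,3,8,9} → only 1 remains.
r6c7 = 3: row 6 has {1,2,4,5,6,7,8,9}; col 7 has {4,6,8}; box has {4,5,6,7,8,9} → only 3 remains.
r9c1 = 8: row 9 has {4,5,6}; col 1 has {3,7}; box has {4,6,7}; anti-diagonal has {1,2,3,4,6,7,9} → only 8 remains.
r9c3 = 2: row 9 has {4,5,6,8}; col 3 has {1,3,4,6,7,8,9}; box has {4,6,7,8} → only 2 remains.
r1c2 = 1: row 1 has {3,6,8,9}; col 2 has {2,4,5,6,7,8}; box has {3,5,6,7,8} → only 1 remains.
r1c8 = 4: row 1 has {1,3,6,8,9}; col 8 has {1,2,5,6,7,9}; box has {1,6} → only 4 remains.
r1c9 = 5: row 1 has {1,3,4,6,8,9}; col 9 has {6,8}; box has {1,4,6}; anti-diagonal has {1,2,3,4,6,7,8,9} → only 5 remains.
r4c3 = 5: row 4 has {3,8,9}; col 3 has {1,2,3,4,6,7,8,9}; box has {1,2,3,4,7,8,9} → only 5 remains.
r4c4 = 4: row 4 has {3,5,8,9}; col 4 has {2,5,8,9}; box has {1,2,3,8,9}; main diagonal has {6,7,8,9} → only 4 remains.
r4c5 = 7: row 4 has {3,4,5,8,9}; col 5 has {1,4,5,6,9}; box has {1,2,3,4,8,9} → only 7 remains.
r5c4 = 6: row 5 has {1,2,3,4,7,8,9}; col 4 has {2,4,5,8,9}; box has {1,2,3,4,7,8,9} → only 6 remains.
r5c6 = 5: row 5 has {1,2,3,4,6,7,8,9}; col 6 has {3,6,8,9}; box has {1,2,3,4,6,7,8,9} → only 5 remains.
r8c8 = 3: row 8 has {6,7,8,9}; col 8 has {1,2,4,5,6,7,9}; box has {2,6,8}; main diagonal has {4,6,7,8,9} → only 3 remains.
r9c9 = 1: row 9 has {2,4,5,6,8}; col 9 has {5,6,8}; box has {2,3,6,8}; main diagonal has {3,4,6,7,8,9} → only 1 remains.
r1c1 = 2: row 1 has {1,3,4,5,6,8,9}; col 1 has {3,7,8}; box has {1,3,5,6,7,8}; main diagonal has {1,3,4,6,7,8,9} → only 2 remains.
r1c7 = 7: row 1 has {1,2,3,4,5,6,8,9}; col 7 has {3,4,6,8}; box has {1,4,5,6} → only 7 remains.
r3c8 = 8: row 3 has {5,6,7}; col 8 has {1,2,3,4,5,6,7,9}; box has {1,4,5,6,7} → only 8 remains.
r4c1 = 6: row 4 has {3,4,5,7,8,9}; col 1 has {2,3,7,8}; box has {1,2,3,4,5,7,8,9} → only 6 remains.
r4c9 = 2: row 4 has {3,4,5,6,7,8,9}; col 9 has {1,5,6,8}; box has {3,4,5,6,7,8,9} → only 2 remains.
r7c7 = 5: row 7 has {2,4,6}; col 7 has {3,4,6,7,8}; box has {1,2,3,6,8}; main diagonal has {1,2,3,4,6,7,8,9} → only 5 remains.
r8c5 = 2: row 8 has {3,6,7,8,9}; col 5 has {1,4,5,6,7,9}; box has {4,5,6,9} → only 2 remains.
r8c6 = 1: row 8 has {2,3,6,7,8,9}; col 6 has {3,5,6,8,9}; box has {2,4,5,6,9} → only 1 remains.
r8c9 = 4: row 8 has {1,2,3,6,7,8,9}; col 9 has {1,2,5,6,8}; box has {1,2,3,5,6,8} → only 4 remains.
r9c6 = 7: row 9 has {1,2,4,5,6,8}; col 6 has {1,3,5,6,8,9}; box has {1,2,4,5,6,9} → only 7 remains.
r9c7 = 9: row 9 has {1,2,4,5,6,7,8}; col 7 has {3,4,5,6,7,8}; box has {1,2,3,4,5,6,8} → only 9 remains.
r2c7 = 2: row 2 has {1,5,6,8}; col 7 has {3,4,5,6,7,8,9}; box has {1,4,5,6,7,8} → only 2 remains.
r3c5 = 3: row 3 has {5,6,7,8}; col 5 has {1,2,4,5,6,7,9}; box has {5,6,8,9} → only 3 remains.
r3c9 = 9: row 3 has {3,5,6,7,8}; col 9 has {1,2,4,5,6,8}; box has {1,2,4,5,6,7,8} → only 9 remains.
r4c7 = 1: row 4 has {2,3,4,5,6,7,8,9}; col 7 has {2,3,4,5,6,7,8,9}; box has {2,3,4,5,6,7,8,9} → only 1 remains.
r7c4 = 3: row 7 has {2,4,5,6}; col 4 has {2,4,5,6,8,9}; box has {1,2,4,5,6,7,9} → only 3 remains.
r7c5 = 8: row 7 has {2,3,4,5,6}; col 5 has {1,2,3,4,5,6,7,9}; box has {1,2,3,4,5,6,7,9} → only 8 remains.
r7c9 = 7: row 7 has {2,3,4,5,6,8}; col 9 has {1,2,4,5,6,8,9}; box has {1,2,3,4,5,6,8,9} → only 7 remains.
r8c1 = 5: row 8 has {1,2,3,4,6,7,8,9}; col 1 has {2,3,6,7,8}; box has {2,4,6,7,8} → only 5 remains.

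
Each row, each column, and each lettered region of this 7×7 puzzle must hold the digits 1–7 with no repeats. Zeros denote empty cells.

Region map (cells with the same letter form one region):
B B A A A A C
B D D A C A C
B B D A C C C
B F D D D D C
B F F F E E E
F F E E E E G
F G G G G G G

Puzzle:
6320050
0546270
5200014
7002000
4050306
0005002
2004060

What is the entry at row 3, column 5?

6

row 1, column 4 = 1: row 1 has {2,3,5,6}; col 4 has {2,4,5,6}; region has {2,5,6,7} → only 1 remains.
row 1, column 5 = 4: row 1 has {1,2,3,5,6}; col 5 has {2,3}; region has {1,2,5,6,7} → only 4 remains.
row 1, column 7 = 7: row 1 has {1,2,3,4,5,6}; col 7 has {2,4,6}; region has {1,2,4} → only 7 remains.
row 2, column 1 = 1: row 2 has {2,4,5,6,7}; col 1 has {2,4,5,6,7}; region has {2,3,4,5,6,7} → only 1 remains.
row 2, column 7 = 3: row 2 has {1,2,4,5,6,7}; col 7 has {2,4,6,7}; region has {1,2,4,7} → only 3 remains.
row 3, column 4 = 3: row 3 has {1,2,4,5}; col 4 has {1,2,4,5,6}; region has {1,2,4,5,6,7} → only 3 remains.
row 3, column 5 = 6: row 3 has {1,2,3,4,5}; col 5 has {2,3,4}; region has {1,2,3,4,7} → only 6 remains.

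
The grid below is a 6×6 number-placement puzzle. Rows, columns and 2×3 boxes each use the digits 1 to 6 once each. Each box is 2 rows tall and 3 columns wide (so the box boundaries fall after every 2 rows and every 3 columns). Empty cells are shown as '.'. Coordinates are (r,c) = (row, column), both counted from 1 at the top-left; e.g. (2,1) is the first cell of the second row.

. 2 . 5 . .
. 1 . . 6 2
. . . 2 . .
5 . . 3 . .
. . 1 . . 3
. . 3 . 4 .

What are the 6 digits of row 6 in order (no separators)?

263145

(2,4) = 4 (sole candidate).
(4,5) = 1 (sole candidate).
(5,4) = 6 (sole candidate).
(6,4) = 1: row 6 has {3,4}; col 4 has {2,3,4,5,6}; box has {3,4,6} → only 1 remains.
(6,6) = 5: row 6 has {1,3,4}; col 6 has {2,3}; box has {1,3,4,6} → only 5 remains.
(1,5) = 3 (sole candidate).
(1,6) = 1 (sole candidate).
(2,1) = 3 (sole candidate).
(2,3) = 5 (sole candidate).
(3,5) = 5 (sole candidate).
(5,5) = 2 (sole candidate).
(6,2) = 6: row 6 has {1,3,4,5}; col 2 has {1,2}; box has {1,3} → only 6 remains.
(4,2) = 4 (sole candidate).
(4,6) = 6 (sole candidate).
(5,1) = 4 (sole candidate).
(5,2) = 5 (sole candidate).
(6,1) = 2: row 6 has {1,3,4,5,6}; col 1 has {3,4,5}; box has {1,3,4,5,6} → only 2 remains.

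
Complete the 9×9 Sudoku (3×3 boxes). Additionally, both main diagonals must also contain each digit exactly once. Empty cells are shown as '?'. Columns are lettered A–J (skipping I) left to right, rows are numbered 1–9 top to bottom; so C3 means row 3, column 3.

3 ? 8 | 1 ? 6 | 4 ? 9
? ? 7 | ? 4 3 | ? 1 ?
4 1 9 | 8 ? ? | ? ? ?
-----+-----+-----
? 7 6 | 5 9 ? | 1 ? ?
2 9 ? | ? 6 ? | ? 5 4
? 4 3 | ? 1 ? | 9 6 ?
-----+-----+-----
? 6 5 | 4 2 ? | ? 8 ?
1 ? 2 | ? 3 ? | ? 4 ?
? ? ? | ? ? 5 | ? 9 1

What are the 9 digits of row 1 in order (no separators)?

B2 = 2 (sole candidate).
D2 = 9 (sole candidate).
A4 = 8 (sole candidate).
C5 = 1 (sole candidate).
A6 = 5 (sole candidate).
G7 = 7 (sole candidate).
J7 = 3 (sole candidate).
B8 = 8 (sole candidate).
A9 = 7 (sole candidate).
B9 = 3 (sole candidate).
C9 = 4 (sole candidate).
D9 = 6 (sole candidate).
E9 = 8 (sole candidate).
G9 = 2 (sole candidate).
B1 = 5: row 1 has {1,3,4,6,8,9}; col 2 has {1,2,3,4,6,7,8,9}; box has {1,2,3,4,7,8,9} → only 5 remains.
E1 = 7: row 1 has {1,3,4,5,6,8,9}; col 5 has {1,2,3,4,6,8,9}; box has {1,3,4,6,8,9} → only 7 remains.
H1 = 2: row 1 has {1,3,4,5,6,7,8,9}; col 8 has {1,4,5,6,8,9}; box has {1,4,9} → only 2 remains.

358176429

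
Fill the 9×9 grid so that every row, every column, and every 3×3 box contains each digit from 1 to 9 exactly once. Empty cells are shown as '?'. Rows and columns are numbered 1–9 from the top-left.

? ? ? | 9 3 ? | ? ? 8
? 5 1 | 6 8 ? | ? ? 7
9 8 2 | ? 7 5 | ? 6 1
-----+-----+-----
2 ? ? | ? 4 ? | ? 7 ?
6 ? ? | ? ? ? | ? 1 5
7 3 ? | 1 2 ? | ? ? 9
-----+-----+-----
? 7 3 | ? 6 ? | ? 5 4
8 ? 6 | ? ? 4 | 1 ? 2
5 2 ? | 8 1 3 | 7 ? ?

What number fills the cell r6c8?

r1c1 = 4: row 1 has {3,8,9}; col 1 has {2,5,6,7,8,9}; box has {1,2,5,8,9} → only 4 remains.
r1c2 = 6: row 1 has {3,4,8,9}; col 2 has {2,3,5,7,8}; box has {1,2,4,5,8,9} → only 6 remains.
r1c3 = 7: row 1 has {3,4,6,8,9}; col 3 has {1,2,3,6}; box has {1,2,4,5,6,8,9} → only 7 remains.
r1c8 = 2: row 1 has {3,4,6,7,8,9}; col 8 has {1,5,6,7}; box has {1,6,7,8} → only 2 remains.
r2c1 = 3: row 2 has {1,5,6,7,8}; col 1 has {2,4,5,6,7,8,9}; box has {1,2,4,5,6,7,8,9} → only 3 remains.
r2c6 = 2: row 2 has {1,3,5,6,7,8}; col 6 has {3,4,5}; box has {3,5,6,7,8,9} → only 2 remains.
r3c4 = 4: row 3 has {1,2,5,6,7,8,9}; col 4 has {1,6,8,9}; box has {2,3,5,6,7,8,9} → only 4 remains.
r3c7 = 3: row 3 has {1,2,4,5,6,7,8,9}; col 7 has {1,7}; box has {1,2,6,7,8} → only 3 remains.
r5c5 = 9: row 5 has {1,5,6}; col 5 has {1,2,3,4,6,7,8}; box has {1,2,4} → only 9 remains.
r7c1 = 1: row 7 has {3,4,5,6,7}; col 1 has {2,3,4,5,6,7,8,9}; box has {2,3,5,6,7,8} → only 1 remains.
r7c4 = 2: row 7 has {1,3,4,5,6,7}; col 4 has {1,4,6,8,9}; box has {1,3,4,6,8} → only 2 remains.
r7c6 = 9: row 7 has {1,2,3,4,5,6,7}; col 6 has {2,3,4,5}; box has {1,2,3,4,6,8} → only 9 remains.
r7c7 = 8: row 7 has {1,2,3,4,5,6,7,9}; col 7 has {1,3,7}; box has {1,2,4,5,7} → only 8 remains.
r8c2 = 9: row 8 has {1,2,4,6,8}; col 2 has {2,3,5,6,7,8}; box has {1,2,3,5,6,7,8} → only 9 remains.
r8c5 = 5: row 8 has {1,2,4,6,8,9}; col 5 has {1,2,3,4,6,7,8,9}; box has {1,2,3,4,6,8,9} → only 5 remains.
r8c8 = 3: row 8 has {1,2,4,5,6,8,9}; col 8 has {1,2,5,6,7}; box has {1,2,4,5,7,8} → only 3 remains.
r9c3 = 4: row 9 has {1,2,3,5,7,8}; col 3 has {1,2,3,6,7}; box has {1,2,3,5,6,7,8,9} → only 4 remains.
r9c8 = 9: row 9 has {1,2,3,4,5,7,8}; col 8 has {1,2,3,5,6,7}; box has {1,2,3,4,5,7,8} → only 9 remains.
r9c9 = 6: row 9 has {1,2,3,4,5,7,8,9}; col 9 has {1,2,4,5,7,8,9}; box has {1,2,3,4,5,7,8,9} → only 6 remains.
r1c6 = 1: row 1 has {2,3,4,6,7,8,9}; col 6 has {2,3,4,5,9}; box has {2,3,4,5,6,7,8,9} → only 1 remains.
r1c7 = 5: row 1 has {1,2,3,4,6,7,8,9}; col 7 has {1,3,7,8}; box has {1,2,3,6,7,8} → only 5 remains.
r2c8 = 4: row 2 has {1,2,3,5,6,7,8}; col 8 has {1,2,3,5,6,7,9}; box has {1,2,3,5,6,7,8} → only 4 remains.
r4c2 = 1: row 4 has {2,4,7}; col 2 has {2,3,5,6,7,8,9}; box has {2,3,6,7} → only 1 remains.
r4c7 = 6: row 4 has {1,2,4,7}; col 7 has {1,3,5,7,8}; box has {1,5,7,9} → only 6 remains.
r4c9 = 3: row 4 has {1,2,4,6,7}; col 9 has {1,2,4,5,6,7,8,9}; box has {1,5,6,7,9} → only 3 remains.
r5c2 = 4: row 5 has {1,5,6,9}; col 2 has {1,2,3,5,6,7,8,9}; box has {1,2,3,6,7} → only 4 remains.
r5c3 = 8: row 5 has {1,4,5,6,9}; col 3 has {1,2,3,4,6,7}; box has {1,2,3,4,6,7} → only 8 remains.
r5c6 = 7: row 5 has {1,4,5,6,8,9}; col 6 has {1,2,3,4,5,9}; box has {1,2,4,9} → only 7 remains.
r5c7 = 2: row 5 has {1,4,5,6,7,8,9}; col 7 has {1,3,5,6,7,8}; box has {1,3,5,6,7,9} → only 2 remains.
r6c3 = 5: row 6 has {1,2,3,7,9}; col 3 has {1,2,3,4,6,7,8}; box has {1,2,3,4,6,7,8} → only 5 remains.
r6c7 = 4: row 6 has {1,2,3,5,7,9}; col 7 has {1,2,3,5,6,7,8}; box has {1,2,3,5,6,7,9} → only 4 remains.
r6c8 = 8: row 6 has {1,2,3,4,5,7,9}; col 8 has {1,2,3,4,5,6,7,9}; box has {1,2,3,4,5,6,7,9} → only 8 remains.

8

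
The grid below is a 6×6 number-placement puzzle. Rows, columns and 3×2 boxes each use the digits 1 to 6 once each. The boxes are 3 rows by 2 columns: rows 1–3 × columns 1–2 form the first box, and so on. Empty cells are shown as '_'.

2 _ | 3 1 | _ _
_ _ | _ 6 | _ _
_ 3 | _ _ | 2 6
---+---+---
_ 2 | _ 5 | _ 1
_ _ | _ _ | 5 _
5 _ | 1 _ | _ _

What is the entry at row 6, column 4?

row 1, column 5 = 4: row 1 has {1,2,3}; col 5 has {2,5}; box has {2,6} → only 4 remains.
row 1, column 6 = 5: row 1 has {1,2,3,4}; col 6 has {1,6}; box has {2,4,6} → only 5 remains.
row 2, column 6 = 3: row 2 has {6}; col 6 has {1,5,6}; box has {2,4,5,6} → only 3 remains.
row 3, column 4 = 4: row 3 has {2,3,6}; col 4 has {1,5,6}; box has {1,3,6} → only 4 remains.
row 1, column 2 = 6: row 1 has {1,2,3,4,5}; col 2 has {2,3}; box has {2,3} → only 6 remains.
row 2, column 5 = 1: row 2 has {3,6}; col 5 has {2,4,5}; box has {2,3,4,5,6} → only 1 remains.
row 3, column 1 = 1: row 3 has {2,3,4,6}; col 1 has {2,5}; box has {2,3,6} → only 1 remains.
row 3, column 3 = 5: row 3 has {1,2,3,4,6}; col 3 has {1,3}; box has {1,3,4,6} → only 5 remains.
row 6, column 2 = 4: row 6 has {1,5}; col 2 has {2,3,6}; box has {2,5} → only 4 remains.
row 6, column 6 = 2: row 6 has {1,4,5}; col 6 has {1,3,5,6}; box has {1,5} → only 2 remains.
row 2, column 1 = 4: row 2 has {1,3,6}; col 1 has {1,2,5}; box has {1,2,3,6} → only 4 remains.
row 2, column 2 = 5: row 2 has {1,3,4,6}; col 2 has {2,3,4,6}; box has {1,2,3,4,6} → only 5 remains.
row 2, column 3 = 2: row 2 has {1,3,4,5,6}; col 3 has {1,3,5}; box has {1,3,4,5,6} → only 2 remains.
row 5, column 2 = 1: row 5 has {5}; col 2 has {2,3,4,5,6}; box has {2,4,5} → only 1 remains.
row 5, column 6 = 4: row 5 has {1,5}; col 6 has {1,2,3,5,6}; box has {1,2,5} → only 4 remains.
row 6, column 4 = 3: row 6 has {1,2,4,5}; col 4 has {1,4,5,6}; box has {1,5} → only 3 remains.

3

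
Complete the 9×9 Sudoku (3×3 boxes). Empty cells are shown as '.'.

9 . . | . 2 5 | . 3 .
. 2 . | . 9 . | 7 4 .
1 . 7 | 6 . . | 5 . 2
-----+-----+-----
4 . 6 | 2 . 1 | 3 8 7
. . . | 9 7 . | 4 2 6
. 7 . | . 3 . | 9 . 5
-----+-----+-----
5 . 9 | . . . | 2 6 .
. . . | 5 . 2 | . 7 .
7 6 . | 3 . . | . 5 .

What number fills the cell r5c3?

1

r3c8 = 9 (sole candidate).
r4c5 = 5 (sole candidate).
r5c6 = 8 (sole candidate).
r6c4 = 4 (sole candidate).
r6c6 = 6 (sole candidate).
r6c8 = 1 (sole candidate).
r2c6 = 3 (sole candidate).
r3c6 = 4 (sole candidate).
r4c2 = 9 (sole candidate).
r5c1 = 3 (sole candidate).
r7c6 = 7 (sole candidate).
r8c1 = 8 (sole candidate).
r8c7 = 1 (sole candidate).
r9c6 = 9 (sole candidate).
r9c7 = 8 (sole candidate).
r9c9 = 4 (sole candidate).
r1c7 = 6 (sole candidate).
r2c1 = 6 (sole candidate).
r3c5 = 8 (sole candidate).
r6c1 = 2 (sole candidate).
r6c3 = 8 (sole candidate).
r7c9 = 3 (sole candidate).
r8c9 = 9 (sole candidate).
r9c5 = 1 (sole candidate).
r1c3 = 4 (sole candidate).
r2c3 = 5 (sole candidate).
r2c4 = 1 (sole candidate).
r2c9 = 8 (sole candidate).
r3c2 = 3 (sole candidate).
r5c3 = 1: row 5 has {2,3,4,6,7,8,9}; col 3 has {4,5,6,7,8,9}; box has {2,3,4,6,7,8,9} → only 1 remains.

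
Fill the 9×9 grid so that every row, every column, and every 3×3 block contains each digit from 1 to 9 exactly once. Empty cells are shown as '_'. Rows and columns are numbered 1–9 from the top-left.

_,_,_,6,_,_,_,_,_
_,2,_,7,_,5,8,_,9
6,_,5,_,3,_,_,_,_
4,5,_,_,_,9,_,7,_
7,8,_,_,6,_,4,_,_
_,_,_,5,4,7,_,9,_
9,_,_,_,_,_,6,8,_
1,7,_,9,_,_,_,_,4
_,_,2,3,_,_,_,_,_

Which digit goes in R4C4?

8

R2C1 = 3: row 2 has {2,5,7,8,9}; col 1 has {1,4,6,7,9}; box has {2,5,6} → only 3 remains.
R2C5 = 1: row 2 has {2,3,5,7,8,9}; col 5 has {3,4,6}; box has {3,5,6,7} → only 1 remains.
R6C1 = 2: row 6 has {4,5,7,9}; col 1 has {1,3,4,6,7,9}; box has {4,5,7,8} → only 2 remains.
R1C1 = 8: row 1 has {6}; col 1 has {1,2,3,4,6,7,9}; box has {2,3,5,6} → only 8 remains.
R2C3 = 4: row 2 has {1,2,3,5,7,8,9}; col 3 has {2,5}; box has {2,3,5,6,8} → only 4 remains.
R2C8 = 6: row 2 has {1,2,3,4,5,7,8,9}; col 8 has {7,8,9}; box has {8,9} → only 6 remains.
R7C3 = 3: row 7 has {6,8,9}; col 3 has {2,4,5}; box has {1,2,7,9} → only 3 remains.
R9C1 = 5: row 9 has {2,3}; col 1 has {1,2,3,4,6,7,8,9}; box has {1,2,3,7,9} → only 5 remains.
R9C8 = 1: row 9 has {2,3,5}; col 8 has {6,7,8,9}; box has {4,6,8} → only 1 remains.
R9C9 = 7: row 9 has {1,2,3,5}; col 9 has {4,9}; box has {1,4,6,8} → only 7 remains.
R7C2 = 4: row 7 has {3,6,8,9}; col 2 has {2,5,7,8}; box has {1,2,3,5,7,9} → only 4 remains.
R9C2 = 6: row 9 has {1,2,3,5,7}; col 2 has {2,4,5,7,8}; box has {1,2,3,4,5,7,9} → only 6 remains.
R9C5 = 8: row 9 has {1,2,3,5,6,7}; col 5 has {1,3,4,6}; box has {3,9} → only 8 remains.
R9C6 = 4: row 9 has {1,2,3,5,6,7,8}; col 6 has {5,7,9}; box has {3,8,9} → only 4 remains.
R9C7 = 9: row 9 has {1,2,3,4,5,6,7,8}; col 7 has {4,6,8}; box has {1,4,6,7,8} → only 9 remains.
R1C6 = 2: row 1 has {6,8}; col 6 has {4,5,7,9}; box has {1,3,5,6,7} → only 2 remains.
R3C6 = 8: row 3 has {3,5,6}; col 6 has {2,4,5,7,9}; box has {1,2,3,5,6,7} → only 8 remains.
R4C5 = 2: row 4 has {4,5,7,9}; col 5 has {1,3,4,6,8}; box has {4,5,6,7,9} → only 2 remains.
R5C4 = 1: row 5 has {4,6,7,8}; col 4 has {3,5,6,7,9}; box has {2,4,5,6,7,9} → only 1 remains.
R5C6 = 3: row 5 has {1,4,6,7,8}; col 6 has {2,4,5,7,8,9}; box has {1,2,4,5,6,7,9} → only 3 remains.
R7C4 = 2: row 7 has {3,4,6,8,9}; col 4 has {1,3,5,6,7,9}; box has {3,4,8,9} → only 2 remains.
R7C6 = 1: row 7 has {2,3,4,6,8,9}; col 6 has {2,3,4,5,7,8,9}; box has {2,3,4,8,9} → only 1 remains.
R7C9 = 5: row 7 has {1,2,3,4,6,8,9}; col 9 has {4,7,9}; box has {1,4,6,7,8,9} → only 5 remains.
R8C3 = 8: row 8 has {1,4,7,9}; col 3 has {2,3,4,5}; box has {1,2,3,4,5,6,7,9} → only 8 remains.
R8C5 = 5: row 8 has {1,4,7,8,9}; col 5 has {1,2,3,4,6,8}; box has {1,2,3,4,8,9} → only 5 remains.
R8C6 = 6: row 8 has {1,4,5,7,8,9}; col 6 has {1,2,3,4,5,7,8,9}; box has {1,2,3,4,5,8,9} → only 6 remains.
R1C5 = 9: row 1 has {2,6,8}; col 5 has {1,2,3,4,5,6,8}; box has {1,2,3,5,6,7,8} → only 9 remains.
R3C4 = 4: row 3 has {3,5,6,8}; col 4 has {1,2,3,5,6,7,9}; box has {1,2,3,5,6,7,8,9} → only 4 remains.
R3C8 = 2: row 3 has {3,4,5,6,8}; col 8 has {1,6,7,8,9}; box has {6,8,9} → only 2 remains.
R3C9 = 1: row 3 has {2,3,4,5,6,8}; col 9 has {4,5,7,9}; box has {2,6,8,9} → only 1 remains.
R4C4 = 8: row 4 has {2,4,5,7,9}; col 4 has {1,2,3,4,5,6,7,9}; box has {1,2,3,4,5,6,7,9} → only 8 remains.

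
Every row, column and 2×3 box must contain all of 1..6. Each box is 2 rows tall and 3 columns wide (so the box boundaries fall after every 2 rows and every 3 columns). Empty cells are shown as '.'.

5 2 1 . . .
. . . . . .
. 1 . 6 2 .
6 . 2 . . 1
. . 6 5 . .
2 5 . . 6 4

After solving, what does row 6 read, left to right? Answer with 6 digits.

R6C3 = 3: row 6 has {2,4,5,6}; col 3 has {1,2,6}; box has {2,5,6} → only 3 remains.
R6C4 = 1: row 6 has {2,3,4,5,6}; col 4 has {5,6}; box has {4,5,6} → only 1 remains.

253164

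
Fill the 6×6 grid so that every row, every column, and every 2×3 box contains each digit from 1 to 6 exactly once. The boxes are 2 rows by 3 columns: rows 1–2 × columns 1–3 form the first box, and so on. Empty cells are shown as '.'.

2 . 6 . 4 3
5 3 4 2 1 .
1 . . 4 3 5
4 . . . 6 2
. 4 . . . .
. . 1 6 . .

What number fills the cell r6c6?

4

r1c2 = 1: row 1 has {2,3,4,6}; col 2 has {3,4}; box has {2,3,4,5,6} → only 1 remains.
r1c4 = 5: row 1 has {1,2,3,4,6}; col 4 has {2,4,6}; box has {1,2,3,4} → only 5 remains.
r2c6 = 6: row 2 has {1,2,3,4,5}; col 6 has {2,3,5}; box has {1,2,3,4,5} → only 6 remains.
r3c3 = 2: row 3 has {1,3,4,5}; col 3 has {1,4,6}; box has {1,4} → only 2 remains.
r4c2 = 5: row 4 has {2,4,6}; col 2 has {1,3,4}; box has {1,2,4} → only 5 remains.
r4c3 = 3: row 4 has {2,4,5,6}; col 3 has {1,2,4,6}; box has {1,2,4,5} → only 3 remains.
r4c4 = 1: row 4 has {2,3,4,5,6}; col 4 has {2,4,5,6}; box has {2,3,4,5,6} → only 1 remains.
r5c3 = 5: row 5 has {4}; col 3 has {1,2,3,4,6}; box has {1,4} → only 5 remains.
r5c4 = 3: row 5 has {4,5}; col 4 has {1,2,4,5,6}; box has {6} → only 3 remains.
r5c5 = 2: row 5 has {3,4,5}; col 5 has {1,3,4,6}; box has {3,6} → only 2 remains.
r5c6 = 1: row 5 has {2,3,4,5}; col 6 has {2,3,5,6}; box has {2,3,6} → only 1 remains.
r6c1 = 3: row 6 has {1,6}; col 1 has {1,2,4,5}; box has {1,4,5} → only 3 remains.
r6c2 = 2: row 6 has {1,3,6}; col 2 has {1,3,4,5}; box has {1,3,4,5} → only 2 remains.
r6c5 = 5: row 6 has {1,2,3,6}; col 5 has {1,2,3,4,6}; box has {1,2,3,6} → only 5 remains.
r6c6 = 4: row 6 has {1,2,3,5,6}; col 6 has {1,2,3,5,6}; box has {1,2,3,5,6} → only 4 remains.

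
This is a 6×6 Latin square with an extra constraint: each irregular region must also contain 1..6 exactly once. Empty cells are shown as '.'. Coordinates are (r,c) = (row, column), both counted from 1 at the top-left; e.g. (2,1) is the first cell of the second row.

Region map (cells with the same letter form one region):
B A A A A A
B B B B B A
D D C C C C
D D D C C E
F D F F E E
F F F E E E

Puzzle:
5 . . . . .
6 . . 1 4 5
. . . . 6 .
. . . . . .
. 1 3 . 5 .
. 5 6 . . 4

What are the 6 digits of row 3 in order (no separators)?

(2,3) = 2: row 2 has {1,4,5,6}; col 3 has {3,6}; region has {1,4,5,6} → only 2 remains.
(2,2) = 3: row 2 has {1,2,4,5,6}; col 2 has {1,5}; region has {1,2,4,5,6} → only 3 remains.
(5,6) = 6: in row 5, 6 can only go here (every other open cell in that row sees a 6).
(4,2) = 6: in row 4, 6 can only go here (every other open cell in that row sees a 6).
(1,4) = 6: in row 1, 6 can only go here (every other open cell in that row sees a 6).
(6,1) = 1: in column 1, 1 can only go here (every other open cell in that column sees a 1).
(4,3) = 5: in region D, 5 can only go here (every other open cell in that region sees a 5).
(3,4) = 5: in row 3, 5 can only go here (every other open cell in that row sees a 5).
(4,6) = 1: in region E, 1 can only go here (every other open cell in that region sees a 1).
(3,3) = 1: in row 3, 1 can only go here (every other open cell in that row sees a 1).
(1,3) = 4: row 1 has {5,6}; col 3 has {1,2,3,5,6}; region has {5,6} → only 4 remains.
(1,2) = 2: row 1 has {4,5,6}; col 2 has {1,3,5,6}; region has {4,5,6} → only 2 remains.
(1,6) = 3: row 1 has {2,4,5,6}; col 6 has {1,4,5,6}; region has {2,4,5,6} → only 3 remains.
(3,2) = 4: row 3 has {1,5,6}; col 2 has {1,2,3,5,6}; region has {1,5,6} → only 4 remains.
(3,6) = 2: row 3 has {1,4,5,6}; col 6 has {1,3,4,5,6}; region has {1,5,6} → only 2 remains.
(4,5) = 3: row 4 has {1,5,6}; col 5 has {4,5,6}; region has {1,2,5,6} → only 3 remains.
(6,5) = 2: row 6 has {1,4,5,6}; col 5 has {3,4,5,6}; region has {1,4,5,6} → only 2 remains.
(1,5) = 1: row 1 has {2,3,4,5,6}; col 5 has {2,3,4,5,6}; region has {2,3,4,5,6} → only 1 remains.
(3,1) = 3: row 3 has {1,2,4,5,6}; col 1 has {1,5,6}; region has {1,4,5,6} → only 3 remains.

341562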